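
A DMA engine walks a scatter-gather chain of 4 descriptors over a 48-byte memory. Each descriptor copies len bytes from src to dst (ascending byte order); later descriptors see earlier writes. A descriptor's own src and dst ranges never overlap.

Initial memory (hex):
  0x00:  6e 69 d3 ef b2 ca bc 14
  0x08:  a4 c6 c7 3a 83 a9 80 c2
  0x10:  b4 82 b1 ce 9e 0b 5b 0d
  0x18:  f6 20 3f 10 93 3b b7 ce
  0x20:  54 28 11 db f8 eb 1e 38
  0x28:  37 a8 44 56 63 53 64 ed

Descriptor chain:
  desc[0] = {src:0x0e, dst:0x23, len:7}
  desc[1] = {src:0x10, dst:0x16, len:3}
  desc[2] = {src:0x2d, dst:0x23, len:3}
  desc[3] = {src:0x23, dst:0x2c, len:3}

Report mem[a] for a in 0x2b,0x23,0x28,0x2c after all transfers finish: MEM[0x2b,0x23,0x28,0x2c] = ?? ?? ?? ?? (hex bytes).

MEM[0x2b,0x23,0x28,0x2c] = 56 53 ce 53

D0: mem[0x23..0x29] <- [80 c2 b4 82 b1 ce 9e]
D1: mem[0x16..0x18] <- [b4 82 b1]
D2: mem[0x23..0x25] <- [53 64 ed]
D3: mem[0x2c..0x2e] <- [53 64 ed]
query mem[0x2b]=0x56, mem[0x23]=0x53, mem[0x28]=0xce, mem[0x2c]=0x53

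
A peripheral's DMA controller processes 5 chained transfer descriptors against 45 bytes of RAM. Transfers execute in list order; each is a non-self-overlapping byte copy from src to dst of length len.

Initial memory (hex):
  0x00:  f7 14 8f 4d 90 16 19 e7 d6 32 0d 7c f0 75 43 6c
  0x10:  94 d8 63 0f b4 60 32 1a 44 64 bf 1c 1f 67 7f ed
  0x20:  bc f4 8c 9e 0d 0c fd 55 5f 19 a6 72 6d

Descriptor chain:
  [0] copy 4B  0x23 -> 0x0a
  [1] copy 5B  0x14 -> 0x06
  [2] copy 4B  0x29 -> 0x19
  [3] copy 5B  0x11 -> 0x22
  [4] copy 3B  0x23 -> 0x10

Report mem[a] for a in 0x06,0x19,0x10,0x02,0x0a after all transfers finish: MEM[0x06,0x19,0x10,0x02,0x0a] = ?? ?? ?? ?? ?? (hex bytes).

MEM[0x06,0x19,0x10,0x02,0x0a] = b4 19 63 8f 44

[0] 0x23->0x0a len=4 : 9e 0d 0c fd
[1] 0x14->0x06 len=5 : b4 60 32 1a 44
[2] 0x29->0x19 len=4 : 19 a6 72 6d
[3] 0x11->0x22 len=5 : d8 63 0f b4 60
[4] 0x23->0x10 len=3 : 63 0f b4
query mem[0x06]=0xb4, mem[0x19]=0x19, mem[0x10]=0x63, mem[0x02]=0x8f, mem[0x0a]=0x44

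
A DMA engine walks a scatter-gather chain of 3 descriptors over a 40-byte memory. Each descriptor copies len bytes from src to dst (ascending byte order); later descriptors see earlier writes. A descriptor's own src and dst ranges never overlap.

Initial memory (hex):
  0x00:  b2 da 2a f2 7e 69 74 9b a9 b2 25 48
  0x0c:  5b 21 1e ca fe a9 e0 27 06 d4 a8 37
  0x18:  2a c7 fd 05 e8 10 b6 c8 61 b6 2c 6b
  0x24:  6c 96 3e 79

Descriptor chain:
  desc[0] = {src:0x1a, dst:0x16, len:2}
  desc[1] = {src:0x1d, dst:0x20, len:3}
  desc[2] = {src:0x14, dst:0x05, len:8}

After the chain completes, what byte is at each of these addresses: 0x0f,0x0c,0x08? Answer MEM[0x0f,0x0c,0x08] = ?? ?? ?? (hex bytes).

MEM[0x0f,0x0c,0x08] = ca 05 05

  after D0: wrote 2B at 0x16 = fd05
  after D1: wrote 3B at 0x20 = 10b6c8
  after D2: wrote 8B at 0x05 = 06d4fd052ac7fd05
query mem[0x0f]=0xca, mem[0x0c]=0x05, mem[0x08]=0x05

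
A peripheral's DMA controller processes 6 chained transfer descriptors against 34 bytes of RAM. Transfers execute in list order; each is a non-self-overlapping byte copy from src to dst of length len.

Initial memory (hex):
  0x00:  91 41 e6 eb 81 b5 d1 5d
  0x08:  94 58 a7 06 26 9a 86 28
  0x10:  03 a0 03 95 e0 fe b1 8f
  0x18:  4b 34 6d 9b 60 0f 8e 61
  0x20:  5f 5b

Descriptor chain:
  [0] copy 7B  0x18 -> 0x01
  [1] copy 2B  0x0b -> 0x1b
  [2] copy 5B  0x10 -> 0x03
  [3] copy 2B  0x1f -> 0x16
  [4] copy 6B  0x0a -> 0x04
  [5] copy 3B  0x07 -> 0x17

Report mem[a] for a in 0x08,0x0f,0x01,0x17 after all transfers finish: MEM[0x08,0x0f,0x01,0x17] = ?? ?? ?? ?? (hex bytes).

MEM[0x08,0x0f,0x01,0x17] = 86 28 4b 9a

[0] 0x18->0x01 len=7 : 4b 34 6d 9b 60 0f 8e
[1] 0x0b->0x1b len=2 : 06 26
[2] 0x10->0x03 len=5 : 03 a0 03 95 e0
[3] 0x1f->0x16 len=2 : 61 5f
[4] 0x0a->0x04 len=6 : a7 06 26 9a 86 28
[5] 0x07->0x17 len=3 : 9a 86 28
query mem[0x08]=0x86, mem[0x0f]=0x28, mem[0x01]=0x4b, mem[0x17]=0x9a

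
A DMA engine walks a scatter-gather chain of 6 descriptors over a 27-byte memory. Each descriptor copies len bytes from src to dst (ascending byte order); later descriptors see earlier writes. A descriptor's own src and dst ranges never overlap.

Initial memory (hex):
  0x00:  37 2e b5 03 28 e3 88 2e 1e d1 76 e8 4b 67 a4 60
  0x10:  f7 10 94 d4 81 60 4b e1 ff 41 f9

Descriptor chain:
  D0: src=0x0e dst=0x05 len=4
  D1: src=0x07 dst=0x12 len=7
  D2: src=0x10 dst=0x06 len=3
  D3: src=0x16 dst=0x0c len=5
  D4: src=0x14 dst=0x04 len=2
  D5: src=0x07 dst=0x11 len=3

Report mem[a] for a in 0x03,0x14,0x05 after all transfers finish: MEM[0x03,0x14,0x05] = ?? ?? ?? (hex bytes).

#0 dst[0x05+4] := {0xa4,0x60,0xf7,0x10}
#1 dst[0x12+7] := {0xf7,0x10,0xd1,0x76,0xe8,0x4b,0x67}
#2 dst[0x06+3] := {0xf7,0x10,0xf7}
#3 dst[0x0c+5] := {0xe8,0x4b,0x67,0x41,0xf9}
#4 dst[0x04+2] := {0xd1,0x76}
#5 dst[0x11+3] := {0x10,0xf7,0xd1}
query mem[0x03]=0x03, mem[0x14]=0xd1, mem[0x05]=0x76

MEM[0x03,0x14,0x05] = 03 d1 76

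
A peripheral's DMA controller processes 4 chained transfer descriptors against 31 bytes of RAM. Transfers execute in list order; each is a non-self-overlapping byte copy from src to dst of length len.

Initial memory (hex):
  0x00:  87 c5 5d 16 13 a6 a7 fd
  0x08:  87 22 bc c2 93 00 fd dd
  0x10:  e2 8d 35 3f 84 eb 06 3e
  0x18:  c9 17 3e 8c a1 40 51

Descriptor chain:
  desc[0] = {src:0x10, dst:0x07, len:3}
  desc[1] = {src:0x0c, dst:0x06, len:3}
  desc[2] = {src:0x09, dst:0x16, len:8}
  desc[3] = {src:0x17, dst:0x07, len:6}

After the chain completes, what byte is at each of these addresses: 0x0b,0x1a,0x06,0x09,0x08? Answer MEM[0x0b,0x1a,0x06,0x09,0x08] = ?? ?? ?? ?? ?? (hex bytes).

MEM[0x0b,0x1a,0x06,0x09,0x08] = fd 00 93 93 c2

  after D0: wrote 3B at 0x07 = e28d35
  after D1: wrote 3B at 0x06 = 9300fd
  after D2: wrote 8B at 0x16 = 35bcc29300fddde2
  after D3: wrote 6B at 0x07 = bcc29300fddd
query mem[0x0b]=0xfd, mem[0x1a]=0x00, mem[0x06]=0x93, mem[0x09]=0x93, mem[0x08]=0xc2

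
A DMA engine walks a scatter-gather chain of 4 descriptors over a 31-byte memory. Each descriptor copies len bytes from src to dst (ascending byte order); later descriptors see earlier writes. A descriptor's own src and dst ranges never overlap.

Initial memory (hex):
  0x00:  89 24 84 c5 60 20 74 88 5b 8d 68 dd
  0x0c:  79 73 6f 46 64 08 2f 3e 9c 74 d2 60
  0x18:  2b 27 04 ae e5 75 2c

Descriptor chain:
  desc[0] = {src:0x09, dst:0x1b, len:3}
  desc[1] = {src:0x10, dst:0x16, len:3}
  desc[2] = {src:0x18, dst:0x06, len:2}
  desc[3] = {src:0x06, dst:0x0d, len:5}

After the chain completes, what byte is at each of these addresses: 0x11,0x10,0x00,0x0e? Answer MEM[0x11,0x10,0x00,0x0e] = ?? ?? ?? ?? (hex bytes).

MEM[0x11,0x10,0x00,0x0e] = 68 8d 89 27

[0] 0x09->0x1b len=3 : 8d 68 dd
[1] 0x10->0x16 len=3 : 64 08 2f
[2] 0x18->0x06 len=2 : 2f 27
[3] 0x06->0x0d len=5 : 2f 27 5b 8d 68
query mem[0x11]=0x68, mem[0x10]=0x8d, mem[0x00]=0x89, mem[0x0e]=0x27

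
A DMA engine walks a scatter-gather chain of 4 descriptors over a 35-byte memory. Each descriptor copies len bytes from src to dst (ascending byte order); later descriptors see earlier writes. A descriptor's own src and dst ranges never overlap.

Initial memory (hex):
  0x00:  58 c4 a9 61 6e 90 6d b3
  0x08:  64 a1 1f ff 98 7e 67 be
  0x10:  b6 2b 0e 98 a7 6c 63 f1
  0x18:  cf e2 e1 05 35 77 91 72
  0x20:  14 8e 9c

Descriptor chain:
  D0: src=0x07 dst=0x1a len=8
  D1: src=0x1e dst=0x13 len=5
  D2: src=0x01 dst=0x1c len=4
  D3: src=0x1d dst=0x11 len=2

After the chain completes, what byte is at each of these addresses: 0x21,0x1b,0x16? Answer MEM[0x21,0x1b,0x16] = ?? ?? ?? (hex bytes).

D0: mem[0x1a..0x21] <- [b3 64 a1 1f ff 98 7e 67]
D1: mem[0x13..0x17] <- [ff 98 7e 67 9c]
D2: mem[0x1c..0x1f] <- [c4 a9 61 6e]
D3: mem[0x11..0x12] <- [a9 61]
query mem[0x21]=0x67, mem[0x1b]=0x64, mem[0x16]=0x67

MEM[0x21,0x1b,0x16] = 67 64 67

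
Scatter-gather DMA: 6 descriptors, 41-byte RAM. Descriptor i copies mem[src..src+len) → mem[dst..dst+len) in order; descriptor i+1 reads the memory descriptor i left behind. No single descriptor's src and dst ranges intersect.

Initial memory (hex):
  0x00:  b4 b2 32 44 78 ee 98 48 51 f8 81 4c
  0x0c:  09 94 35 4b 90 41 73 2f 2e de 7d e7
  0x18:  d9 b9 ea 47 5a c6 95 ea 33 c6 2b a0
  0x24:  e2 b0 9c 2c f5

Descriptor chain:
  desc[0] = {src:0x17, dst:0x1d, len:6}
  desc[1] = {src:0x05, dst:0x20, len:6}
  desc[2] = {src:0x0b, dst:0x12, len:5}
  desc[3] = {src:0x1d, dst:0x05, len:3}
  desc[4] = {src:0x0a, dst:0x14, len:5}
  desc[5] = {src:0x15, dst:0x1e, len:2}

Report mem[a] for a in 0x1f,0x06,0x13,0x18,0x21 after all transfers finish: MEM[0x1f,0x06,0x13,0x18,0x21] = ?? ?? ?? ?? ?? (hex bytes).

#0 dst[0x1d+6] := {0xe7,0xd9,0xb9,0xea,0x47,0x5a}
#1 dst[0x20+6] := {0xee,0x98,0x48,0x51,0xf8,0x81}
#2 dst[0x12+5] := {0x4c,0x09,0x94,0x35,0x4b}
#3 dst[0x05+3] := {0xe7,0xd9,0xb9}
#4 dst[0x14+5] := {0x81,0x4c,0x09,0x94,0x35}
#5 dst[0x1e+2] := {0x4c,0x09}
query mem[0x1f]=0x09, mem[0x06]=0xd9, mem[0x13]=0x09, mem[0x18]=0x35, mem[0x21]=0x98

MEM[0x1f,0x06,0x13,0x18,0x21] = 09 d9 09 35 98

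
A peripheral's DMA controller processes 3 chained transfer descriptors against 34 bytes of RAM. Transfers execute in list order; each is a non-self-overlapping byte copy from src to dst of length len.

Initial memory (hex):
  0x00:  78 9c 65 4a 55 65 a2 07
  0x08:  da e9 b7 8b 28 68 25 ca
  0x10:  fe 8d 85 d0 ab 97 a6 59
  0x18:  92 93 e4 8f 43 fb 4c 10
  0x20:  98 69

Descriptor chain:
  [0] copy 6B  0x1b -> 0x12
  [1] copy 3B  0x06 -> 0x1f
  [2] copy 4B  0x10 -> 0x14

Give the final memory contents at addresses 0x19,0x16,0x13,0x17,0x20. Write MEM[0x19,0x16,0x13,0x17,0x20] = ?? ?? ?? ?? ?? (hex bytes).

MEM[0x19,0x16,0x13,0x17,0x20] = 93 8f 43 43 07

D0: mem[0x12..0x17] <- [8f 43 fb 4c 10 98]
D1: mem[0x1f..0x21] <- [a2 07 da]
D2: mem[0x14..0x17] <- [fe 8d 8f 43]
query mem[0x19]=0x93, mem[0x16]=0x8f, mem[0x13]=0x43, mem[0x17]=0x43, mem[0x20]=0x07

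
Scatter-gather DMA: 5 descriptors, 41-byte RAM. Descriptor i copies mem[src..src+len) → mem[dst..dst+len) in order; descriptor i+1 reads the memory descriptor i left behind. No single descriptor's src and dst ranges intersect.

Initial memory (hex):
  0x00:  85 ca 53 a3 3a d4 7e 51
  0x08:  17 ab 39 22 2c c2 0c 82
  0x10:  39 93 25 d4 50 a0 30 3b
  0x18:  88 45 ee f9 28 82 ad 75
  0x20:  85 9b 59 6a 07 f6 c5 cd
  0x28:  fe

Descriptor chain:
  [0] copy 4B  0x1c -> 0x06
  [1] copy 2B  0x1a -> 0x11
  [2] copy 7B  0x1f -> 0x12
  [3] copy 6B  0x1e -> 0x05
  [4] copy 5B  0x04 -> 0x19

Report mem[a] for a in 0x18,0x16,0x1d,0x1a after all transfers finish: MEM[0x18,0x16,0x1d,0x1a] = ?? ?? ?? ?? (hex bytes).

  after D0: wrote 4B at 0x06 = 2882ad75
  after D1: wrote 2B at 0x11 = eef9
  after D2: wrote 7B at 0x12 = 75859b596a07f6
  after D3: wrote 6B at 0x05 = ad75859b596a
  after D4: wrote 5B at 0x19 = 3aad75859b
query mem[0x18]=0xf6, mem[0x16]=0x6a, mem[0x1d]=0x9b, mem[0x1a]=0xad

MEM[0x18,0x16,0x1d,0x1a] = f6 6a 9b ad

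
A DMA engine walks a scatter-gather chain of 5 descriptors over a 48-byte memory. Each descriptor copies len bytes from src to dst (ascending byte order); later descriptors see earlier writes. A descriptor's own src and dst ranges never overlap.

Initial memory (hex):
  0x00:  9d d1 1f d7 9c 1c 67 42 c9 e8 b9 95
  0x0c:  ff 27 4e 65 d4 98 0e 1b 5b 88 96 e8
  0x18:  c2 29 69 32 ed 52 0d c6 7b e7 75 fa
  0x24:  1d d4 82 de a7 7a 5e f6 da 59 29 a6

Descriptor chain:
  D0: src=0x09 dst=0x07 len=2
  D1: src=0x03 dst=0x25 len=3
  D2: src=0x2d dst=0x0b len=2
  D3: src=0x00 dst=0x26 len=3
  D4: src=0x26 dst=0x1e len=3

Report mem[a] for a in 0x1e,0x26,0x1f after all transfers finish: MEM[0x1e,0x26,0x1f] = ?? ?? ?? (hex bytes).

MEM[0x1e,0x26,0x1f] = 9d 9d d1

#0 dst[0x07+2] := {0xe8,0xb9}
#1 dst[0x25+3] := {0xd7,0x9c,0x1c}
#2 dst[0x0b+2] := {0x59,0x29}
#3 dst[0x26+3] := {0x9d,0xd1,0x1f}
#4 dst[0x1e+3] := {0x9d,0xd1,0x1f}
query mem[0x1e]=0x9d, mem[0x26]=0x9d, mem[0x1f]=0xd1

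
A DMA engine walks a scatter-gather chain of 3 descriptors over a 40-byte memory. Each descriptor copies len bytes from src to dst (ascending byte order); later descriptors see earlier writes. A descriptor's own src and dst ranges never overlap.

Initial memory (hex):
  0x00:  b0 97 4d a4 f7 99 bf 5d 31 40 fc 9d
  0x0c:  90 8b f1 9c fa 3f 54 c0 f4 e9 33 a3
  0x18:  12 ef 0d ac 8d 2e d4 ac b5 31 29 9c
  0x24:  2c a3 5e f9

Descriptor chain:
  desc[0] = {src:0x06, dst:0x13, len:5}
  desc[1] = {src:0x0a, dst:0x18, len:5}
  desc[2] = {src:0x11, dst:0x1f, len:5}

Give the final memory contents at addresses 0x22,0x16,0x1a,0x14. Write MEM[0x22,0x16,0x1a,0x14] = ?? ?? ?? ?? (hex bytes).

  after D0: wrote 5B at 0x13 = bf5d3140fc
  after D1: wrote 5B at 0x18 = fc9d908bf1
  after D2: wrote 5B at 0x1f = 3f54bf5d31
query mem[0x22]=0x5d, mem[0x16]=0x40, mem[0x1a]=0x90, mem[0x14]=0x5d

MEM[0x22,0x16,0x1a,0x14] = 5d 40 90 5d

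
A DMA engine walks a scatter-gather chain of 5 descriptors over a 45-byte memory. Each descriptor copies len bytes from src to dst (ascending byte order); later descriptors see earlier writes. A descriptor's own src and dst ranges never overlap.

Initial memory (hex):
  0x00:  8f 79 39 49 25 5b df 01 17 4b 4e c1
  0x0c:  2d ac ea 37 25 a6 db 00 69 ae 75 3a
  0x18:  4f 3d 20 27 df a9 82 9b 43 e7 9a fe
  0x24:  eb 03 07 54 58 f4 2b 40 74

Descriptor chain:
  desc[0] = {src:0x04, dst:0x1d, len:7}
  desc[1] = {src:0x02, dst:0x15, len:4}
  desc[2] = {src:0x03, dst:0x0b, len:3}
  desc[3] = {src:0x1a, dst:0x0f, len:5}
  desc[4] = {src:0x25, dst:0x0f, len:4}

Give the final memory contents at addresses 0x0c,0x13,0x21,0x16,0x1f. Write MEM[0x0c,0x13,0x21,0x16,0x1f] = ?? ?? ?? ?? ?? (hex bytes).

MEM[0x0c,0x13,0x21,0x16,0x1f] = 25 5b 17 49 df

D0: mem[0x1d..0x23] <- [25 5b df 01 17 4b 4e]
D1: mem[0x15..0x18] <- [39 49 25 5b]
D2: mem[0x0b..0x0d] <- [49 25 5b]
D3: mem[0x0f..0x13] <- [20 27 df 25 5b]
D4: mem[0x0f..0x12] <- [03 07 54 58]
query mem[0x0c]=0x25, mem[0x13]=0x5b, mem[0x21]=0x17, mem[0x16]=0x49, mem[0x1f]=0xdf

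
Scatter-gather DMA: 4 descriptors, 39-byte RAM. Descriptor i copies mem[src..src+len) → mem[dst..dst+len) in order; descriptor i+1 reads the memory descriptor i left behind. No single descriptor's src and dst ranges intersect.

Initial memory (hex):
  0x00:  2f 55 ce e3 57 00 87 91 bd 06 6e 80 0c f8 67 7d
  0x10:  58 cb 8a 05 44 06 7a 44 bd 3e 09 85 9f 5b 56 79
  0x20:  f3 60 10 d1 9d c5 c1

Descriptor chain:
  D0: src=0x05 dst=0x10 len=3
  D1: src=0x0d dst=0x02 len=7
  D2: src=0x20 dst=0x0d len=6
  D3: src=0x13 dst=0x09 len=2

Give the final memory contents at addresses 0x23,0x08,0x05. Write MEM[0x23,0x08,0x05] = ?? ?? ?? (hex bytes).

[0] 0x05->0x10 len=3 : 00 87 91
[1] 0x0d->0x02 len=7 : f8 67 7d 00 87 91 05
[2] 0x20->0x0d len=6 : f3 60 10 d1 9d c5
[3] 0x13->0x09 len=2 : 05 44
query mem[0x23]=0xd1, mem[0x08]=0x05, mem[0x05]=0x00

MEM[0x23,0x08,0x05] = d1 05 00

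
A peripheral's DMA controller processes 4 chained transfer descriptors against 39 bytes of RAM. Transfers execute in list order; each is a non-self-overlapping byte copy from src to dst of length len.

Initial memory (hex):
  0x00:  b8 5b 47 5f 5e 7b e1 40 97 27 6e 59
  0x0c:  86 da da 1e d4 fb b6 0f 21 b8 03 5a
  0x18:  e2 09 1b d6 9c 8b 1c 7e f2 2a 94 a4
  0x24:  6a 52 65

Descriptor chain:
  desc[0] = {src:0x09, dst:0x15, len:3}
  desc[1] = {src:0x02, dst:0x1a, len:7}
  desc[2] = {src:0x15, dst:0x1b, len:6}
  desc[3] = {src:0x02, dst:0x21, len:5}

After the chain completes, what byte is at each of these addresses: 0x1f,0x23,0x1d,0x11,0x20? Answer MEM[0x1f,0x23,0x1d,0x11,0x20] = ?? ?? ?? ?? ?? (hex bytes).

D0: mem[0x15..0x17] <- [27 6e 59]
D1: mem[0x1a..0x20] <- [47 5f 5e 7b e1 40 97]
D2: mem[0x1b..0x20] <- [27 6e 59 e2 09 47]
D3: mem[0x21..0x25] <- [47 5f 5e 7b e1]
query mem[0x1f]=0x09, mem[0x23]=0x5e, mem[0x1d]=0x59, mem[0x11]=0xfb, mem[0x20]=0x47

MEM[0x1f,0x23,0x1d,0x11,0x20] = 09 5e 59 fb 47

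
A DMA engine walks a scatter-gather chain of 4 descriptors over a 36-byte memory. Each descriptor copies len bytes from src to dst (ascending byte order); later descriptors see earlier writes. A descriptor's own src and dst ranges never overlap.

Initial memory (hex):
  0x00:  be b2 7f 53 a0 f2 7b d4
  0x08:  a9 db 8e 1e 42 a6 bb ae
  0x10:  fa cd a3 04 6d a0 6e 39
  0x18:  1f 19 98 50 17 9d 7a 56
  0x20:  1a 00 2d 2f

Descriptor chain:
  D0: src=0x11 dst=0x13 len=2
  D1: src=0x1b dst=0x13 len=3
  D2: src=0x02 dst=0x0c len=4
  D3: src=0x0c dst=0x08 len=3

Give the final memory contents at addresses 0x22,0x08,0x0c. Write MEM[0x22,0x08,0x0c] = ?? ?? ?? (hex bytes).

MEM[0x22,0x08,0x0c] = 2d 7f 7f

  after D0: wrote 2B at 0x13 = cda3
  after D1: wrote 3B at 0x13 = 50179d
  after D2: wrote 4B at 0x0c = 7f53a0f2
  after D3: wrote 3B at 0x08 = 7f53a0
query mem[0x22]=0x2d, mem[0x08]=0x7f, mem[0x0c]=0x7f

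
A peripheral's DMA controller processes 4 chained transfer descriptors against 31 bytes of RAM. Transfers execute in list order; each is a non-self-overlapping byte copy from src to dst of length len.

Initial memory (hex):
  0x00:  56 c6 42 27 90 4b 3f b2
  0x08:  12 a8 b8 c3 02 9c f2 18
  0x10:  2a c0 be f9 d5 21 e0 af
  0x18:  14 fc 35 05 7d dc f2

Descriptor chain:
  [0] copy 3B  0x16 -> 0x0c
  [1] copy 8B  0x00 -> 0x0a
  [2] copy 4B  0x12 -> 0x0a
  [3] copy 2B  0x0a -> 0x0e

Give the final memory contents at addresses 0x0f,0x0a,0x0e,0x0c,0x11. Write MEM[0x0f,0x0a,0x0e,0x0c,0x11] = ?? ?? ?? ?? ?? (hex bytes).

MEM[0x0f,0x0a,0x0e,0x0c,0x11] = f9 be be d5 b2

[0] 0x16->0x0c len=3 : e0 af 14
[1] 0x00->0x0a len=8 : 56 c6 42 27 90 4b 3f b2
[2] 0x12->0x0a len=4 : be f9 d5 21
[3] 0x0a->0x0e len=2 : be f9
query mem[0x0f]=0xf9, mem[0x0a]=0xbe, mem[0x0e]=0xbe, mem[0x0c]=0xd5, mem[0x11]=0xb2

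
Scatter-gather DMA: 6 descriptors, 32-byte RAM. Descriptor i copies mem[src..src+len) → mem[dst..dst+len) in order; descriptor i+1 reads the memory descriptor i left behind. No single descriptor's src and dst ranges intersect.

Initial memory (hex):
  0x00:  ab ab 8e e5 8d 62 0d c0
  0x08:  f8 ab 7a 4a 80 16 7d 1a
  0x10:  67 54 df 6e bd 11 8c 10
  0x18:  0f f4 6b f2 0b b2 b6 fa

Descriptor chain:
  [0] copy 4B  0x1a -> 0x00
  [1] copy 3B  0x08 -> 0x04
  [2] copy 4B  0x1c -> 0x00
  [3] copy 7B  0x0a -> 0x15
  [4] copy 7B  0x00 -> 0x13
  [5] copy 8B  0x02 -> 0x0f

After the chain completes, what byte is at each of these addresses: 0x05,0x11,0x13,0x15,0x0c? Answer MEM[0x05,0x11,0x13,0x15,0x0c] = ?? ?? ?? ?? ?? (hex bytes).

MEM[0x05,0x11,0x13,0x15,0x0c] = ab f8 7a f8 80

[0] 0x1a->0x00 len=4 : 6b f2 0b b2
[1] 0x08->0x04 len=3 : f8 ab 7a
[2] 0x1c->0x00 len=4 : 0b b2 b6 fa
[3] 0x0a->0x15 len=7 : 7a 4a 80 16 7d 1a 67
[4] 0x00->0x13 len=7 : 0b b2 b6 fa f8 ab 7a
[5] 0x02->0x0f len=8 : b6 fa f8 ab 7a c0 f8 ab
query mem[0x05]=0xab, mem[0x11]=0xf8, mem[0x13]=0x7a, mem[0x15]=0xf8, mem[0x0c]=0x80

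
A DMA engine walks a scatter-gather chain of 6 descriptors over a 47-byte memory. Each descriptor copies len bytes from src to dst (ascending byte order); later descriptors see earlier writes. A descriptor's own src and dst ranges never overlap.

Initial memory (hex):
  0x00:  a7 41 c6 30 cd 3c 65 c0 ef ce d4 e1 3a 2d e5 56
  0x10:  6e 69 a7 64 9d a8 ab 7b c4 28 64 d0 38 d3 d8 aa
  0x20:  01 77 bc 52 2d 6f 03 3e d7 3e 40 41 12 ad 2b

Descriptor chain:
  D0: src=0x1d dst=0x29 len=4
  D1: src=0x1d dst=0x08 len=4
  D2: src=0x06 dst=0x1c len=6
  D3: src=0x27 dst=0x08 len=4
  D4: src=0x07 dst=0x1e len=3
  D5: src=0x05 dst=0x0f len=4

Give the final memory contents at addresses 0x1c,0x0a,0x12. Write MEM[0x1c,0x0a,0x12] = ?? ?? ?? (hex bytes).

MEM[0x1c,0x0a,0x12] = 65 d3 3e

[0] 0x1d->0x29 len=4 : d3 d8 aa 01
[1] 0x1d->0x08 len=4 : d3 d8 aa 01
[2] 0x06->0x1c len=6 : 65 c0 d3 d8 aa 01
[3] 0x27->0x08 len=4 : 3e d7 d3 d8
[4] 0x07->0x1e len=3 : c0 3e d7
[5] 0x05->0x0f len=4 : 3c 65 c0 3e
query mem[0x1c]=0x65, mem[0x0a]=0xd3, mem[0x12]=0x3e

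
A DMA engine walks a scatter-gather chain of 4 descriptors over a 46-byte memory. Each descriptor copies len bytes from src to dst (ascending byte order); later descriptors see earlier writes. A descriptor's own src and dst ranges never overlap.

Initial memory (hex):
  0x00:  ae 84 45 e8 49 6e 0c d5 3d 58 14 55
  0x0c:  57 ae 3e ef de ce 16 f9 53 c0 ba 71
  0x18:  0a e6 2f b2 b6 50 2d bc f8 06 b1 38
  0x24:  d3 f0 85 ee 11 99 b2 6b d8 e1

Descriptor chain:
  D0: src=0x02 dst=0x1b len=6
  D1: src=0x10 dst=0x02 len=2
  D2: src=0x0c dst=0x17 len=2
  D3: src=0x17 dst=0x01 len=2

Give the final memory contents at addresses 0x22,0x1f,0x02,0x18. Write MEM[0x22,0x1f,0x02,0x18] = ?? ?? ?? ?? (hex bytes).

MEM[0x22,0x1f,0x02,0x18] = b1 0c ae ae

#0 dst[0x1b+6] := {0x45,0xe8,0x49,0x6e,0x0c,0xd5}
#1 dst[0x02+2] := {0xde,0xce}
#2 dst[0x17+2] := {0x57,0xae}
#3 dst[0x01+2] := {0x57,0xae}
query mem[0x22]=0xb1, mem[0x1f]=0x0c, mem[0x02]=0xae, mem[0x18]=0xae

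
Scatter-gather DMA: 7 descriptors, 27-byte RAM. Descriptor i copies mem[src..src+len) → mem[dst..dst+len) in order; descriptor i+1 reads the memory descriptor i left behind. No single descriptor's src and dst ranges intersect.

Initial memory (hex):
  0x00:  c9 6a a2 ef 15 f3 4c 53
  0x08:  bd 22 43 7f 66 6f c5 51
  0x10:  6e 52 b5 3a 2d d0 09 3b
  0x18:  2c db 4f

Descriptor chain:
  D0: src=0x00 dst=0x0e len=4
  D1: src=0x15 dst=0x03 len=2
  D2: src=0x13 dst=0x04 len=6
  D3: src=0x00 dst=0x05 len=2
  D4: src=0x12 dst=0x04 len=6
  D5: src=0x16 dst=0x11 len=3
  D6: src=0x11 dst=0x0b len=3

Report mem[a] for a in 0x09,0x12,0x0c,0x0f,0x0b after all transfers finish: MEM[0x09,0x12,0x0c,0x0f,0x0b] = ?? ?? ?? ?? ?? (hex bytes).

#0 dst[0x0e+4] := {0xc9,0x6a,0xa2,0xef}
#1 dst[0x03+2] := {0xd0,0x09}
#2 dst[0x04+6] := {0x3a,0x2d,0xd0,0x09,0x3b,0x2c}
#3 dst[0x05+2] := {0xc9,0x6a}
#4 dst[0x04+6] := {0xb5,0x3a,0x2d,0xd0,0x09,0x3b}
#5 dst[0x11+3] := {0x09,0x3b,0x2c}
#6 dst[0x0b+3] := {0x09,0x3b,0x2c}
query mem[0x09]=0x3b, mem[0x12]=0x3b, mem[0x0c]=0x3b, mem[0x0f]=0x6a, mem[0x0b]=0x09

MEM[0x09,0x12,0x0c,0x0f,0x0b] = 3b 3b 3b 6a 09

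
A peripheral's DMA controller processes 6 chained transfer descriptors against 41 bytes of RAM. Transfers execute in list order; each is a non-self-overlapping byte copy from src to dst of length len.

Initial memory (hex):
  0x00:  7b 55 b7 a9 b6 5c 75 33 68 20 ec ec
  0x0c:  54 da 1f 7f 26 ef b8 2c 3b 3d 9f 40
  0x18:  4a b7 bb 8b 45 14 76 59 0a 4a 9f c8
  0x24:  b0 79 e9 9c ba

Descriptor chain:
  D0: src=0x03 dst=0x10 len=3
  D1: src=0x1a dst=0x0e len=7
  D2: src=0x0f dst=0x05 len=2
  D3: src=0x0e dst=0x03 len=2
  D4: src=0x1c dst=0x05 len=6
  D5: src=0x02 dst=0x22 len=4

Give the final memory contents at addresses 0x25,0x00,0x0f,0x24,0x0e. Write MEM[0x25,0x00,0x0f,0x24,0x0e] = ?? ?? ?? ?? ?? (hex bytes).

MEM[0x25,0x00,0x0f,0x24,0x0e] = 45 7b 8b 8b bb

  after D0: wrote 3B at 0x10 = a9b65c
  after D1: wrote 7B at 0x0e = bb8b451476590a
  after D2: wrote 2B at 0x05 = 8b45
  after D3: wrote 2B at 0x03 = bb8b
  after D4: wrote 6B at 0x05 = 451476590a4a
  after D5: wrote 4B at 0x22 = b7bb8b45
query mem[0x25]=0x45, mem[0x00]=0x7b, mem[0x0f]=0x8b, mem[0x24]=0x8b, mem[0x0e]=0xbb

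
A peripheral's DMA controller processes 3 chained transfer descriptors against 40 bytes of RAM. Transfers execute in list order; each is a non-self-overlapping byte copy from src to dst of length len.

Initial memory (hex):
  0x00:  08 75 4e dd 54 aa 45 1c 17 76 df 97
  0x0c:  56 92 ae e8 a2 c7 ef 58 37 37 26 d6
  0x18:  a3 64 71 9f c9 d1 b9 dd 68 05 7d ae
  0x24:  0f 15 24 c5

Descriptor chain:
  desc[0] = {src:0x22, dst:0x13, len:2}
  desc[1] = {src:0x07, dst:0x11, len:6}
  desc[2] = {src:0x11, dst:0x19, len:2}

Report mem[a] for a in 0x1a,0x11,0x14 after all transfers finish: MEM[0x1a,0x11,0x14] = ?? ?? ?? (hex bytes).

MEM[0x1a,0x11,0x14] = 17 1c df

  after D0: wrote 2B at 0x13 = 7dae
  after D1: wrote 6B at 0x11 = 1c1776df9756
  after D2: wrote 2B at 0x19 = 1c17
query mem[0x1a]=0x17, mem[0x11]=0x1c, mem[0x14]=0xdf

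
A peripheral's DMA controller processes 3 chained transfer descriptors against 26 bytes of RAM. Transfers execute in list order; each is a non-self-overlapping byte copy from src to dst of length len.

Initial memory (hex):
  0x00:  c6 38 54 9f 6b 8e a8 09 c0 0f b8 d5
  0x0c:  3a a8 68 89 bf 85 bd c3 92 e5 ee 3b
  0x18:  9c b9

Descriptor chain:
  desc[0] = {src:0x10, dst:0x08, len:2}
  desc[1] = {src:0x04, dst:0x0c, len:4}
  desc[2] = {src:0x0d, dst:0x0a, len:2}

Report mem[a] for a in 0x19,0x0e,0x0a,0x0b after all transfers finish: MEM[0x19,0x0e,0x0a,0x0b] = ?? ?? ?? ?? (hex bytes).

MEM[0x19,0x0e,0x0a,0x0b] = b9 a8 8e a8

#0 dst[0x08+2] := {0xbf,0x85}
#1 dst[0x0c+4] := {0x6b,0x8e,0xa8,0x09}
#2 dst[0x0a+2] := {0x8e,0xa8}
query mem[0x19]=0xb9, mem[0x0e]=0xa8, mem[0x0a]=0x8e, mem[0x0b]=0xa8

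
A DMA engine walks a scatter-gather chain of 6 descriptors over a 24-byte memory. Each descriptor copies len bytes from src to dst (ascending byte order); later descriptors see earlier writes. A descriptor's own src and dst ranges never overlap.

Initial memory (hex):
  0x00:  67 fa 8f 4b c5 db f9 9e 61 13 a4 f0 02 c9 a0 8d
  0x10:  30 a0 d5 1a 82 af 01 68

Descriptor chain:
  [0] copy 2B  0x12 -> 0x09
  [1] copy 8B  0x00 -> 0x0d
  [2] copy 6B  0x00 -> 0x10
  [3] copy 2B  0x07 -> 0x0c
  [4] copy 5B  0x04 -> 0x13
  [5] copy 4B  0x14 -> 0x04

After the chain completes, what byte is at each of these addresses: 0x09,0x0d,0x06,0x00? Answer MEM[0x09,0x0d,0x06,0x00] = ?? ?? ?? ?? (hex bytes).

MEM[0x09,0x0d,0x06,0x00] = d5 61 9e 67

  after D0: wrote 2B at 0x09 = d51a
  after D1: wrote 8B at 0x0d = 67fa8f4bc5dbf99e
  after D2: wrote 6B at 0x10 = 67fa8f4bc5db
  after D3: wrote 2B at 0x0c = 9e61
  after D4: wrote 5B at 0x13 = c5dbf99e61
  after D5: wrote 4B at 0x04 = dbf99e61
query mem[0x09]=0xd5, mem[0x0d]=0x61, mem[0x06]=0x9e, mem[0x00]=0x67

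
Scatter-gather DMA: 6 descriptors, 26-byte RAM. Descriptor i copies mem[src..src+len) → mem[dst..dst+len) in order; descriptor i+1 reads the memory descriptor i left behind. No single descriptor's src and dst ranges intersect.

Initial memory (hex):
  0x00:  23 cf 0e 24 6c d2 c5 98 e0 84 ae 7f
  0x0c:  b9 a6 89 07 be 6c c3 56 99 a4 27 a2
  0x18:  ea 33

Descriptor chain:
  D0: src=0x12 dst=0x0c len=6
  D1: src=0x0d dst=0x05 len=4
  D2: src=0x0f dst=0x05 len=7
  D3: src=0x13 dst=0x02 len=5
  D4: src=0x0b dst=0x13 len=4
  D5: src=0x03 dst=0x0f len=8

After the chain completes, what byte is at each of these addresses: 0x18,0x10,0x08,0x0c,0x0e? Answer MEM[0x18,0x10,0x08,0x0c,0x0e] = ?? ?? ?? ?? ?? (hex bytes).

MEM[0x18,0x10,0x08,0x0c,0x0e] = ea a4 c3 c3 99

D0: mem[0x0c..0x11] <- [c3 56 99 a4 27 a2]
D1: mem[0x05..0x08] <- [56 99 a4 27]
D2: mem[0x05..0x0b] <- [a4 27 a2 c3 56 99 a4]
D3: mem[0x02..0x06] <- [56 99 a4 27 a2]
D4: mem[0x13..0x16] <- [a4 c3 56 99]
D5: mem[0x0f..0x16] <- [99 a4 27 a2 a2 c3 56 99]
query mem[0x18]=0xea, mem[0x10]=0xa4, mem[0x08]=0xc3, mem[0x0c]=0xc3, mem[0x0e]=0x99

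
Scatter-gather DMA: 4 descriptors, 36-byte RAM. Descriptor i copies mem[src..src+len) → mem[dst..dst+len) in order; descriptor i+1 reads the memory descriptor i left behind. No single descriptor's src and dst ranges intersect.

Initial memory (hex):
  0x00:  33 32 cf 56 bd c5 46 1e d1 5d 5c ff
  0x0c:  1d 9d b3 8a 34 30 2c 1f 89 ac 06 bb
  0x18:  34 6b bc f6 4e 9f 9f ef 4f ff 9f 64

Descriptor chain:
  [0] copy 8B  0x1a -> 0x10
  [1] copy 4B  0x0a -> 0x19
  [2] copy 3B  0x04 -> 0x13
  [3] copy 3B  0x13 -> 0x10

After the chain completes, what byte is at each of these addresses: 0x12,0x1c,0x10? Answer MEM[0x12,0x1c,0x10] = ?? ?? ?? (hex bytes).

MEM[0x12,0x1c,0x10] = 46 9d bd

D0: mem[0x10..0x17] <- [bc f6 4e 9f 9f ef 4f ff]
D1: mem[0x19..0x1c] <- [5c ff 1d 9d]
D2: mem[0x13..0x15] <- [bd c5 46]
D3: mem[0x10..0x12] <- [bd c5 46]
query mem[0x12]=0x46, mem[0x1c]=0x9d, mem[0x10]=0xbd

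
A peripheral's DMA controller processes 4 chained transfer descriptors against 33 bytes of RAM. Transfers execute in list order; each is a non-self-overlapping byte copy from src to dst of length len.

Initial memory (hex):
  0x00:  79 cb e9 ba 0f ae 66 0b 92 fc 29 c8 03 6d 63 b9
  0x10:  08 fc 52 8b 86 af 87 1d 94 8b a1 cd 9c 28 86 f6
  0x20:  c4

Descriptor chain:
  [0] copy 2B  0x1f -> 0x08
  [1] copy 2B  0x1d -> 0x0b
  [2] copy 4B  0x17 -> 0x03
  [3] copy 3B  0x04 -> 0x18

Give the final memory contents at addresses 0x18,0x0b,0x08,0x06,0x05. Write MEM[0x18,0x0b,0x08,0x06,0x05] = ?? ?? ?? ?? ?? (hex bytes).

[0] 0x1f->0x08 len=2 : f6 c4
[1] 0x1d->0x0b len=2 : 28 86
[2] 0x17->0x03 len=4 : 1d 94 8b a1
[3] 0x04->0x18 len=3 : 94 8b a1
query mem[0x18]=0x94, mem[0x0b]=0x28, mem[0x08]=0xf6, mem[0x06]=0xa1, mem[0x05]=0x8b

MEM[0x18,0x0b,0x08,0x06,0x05] = 94 28 f6 a1 8b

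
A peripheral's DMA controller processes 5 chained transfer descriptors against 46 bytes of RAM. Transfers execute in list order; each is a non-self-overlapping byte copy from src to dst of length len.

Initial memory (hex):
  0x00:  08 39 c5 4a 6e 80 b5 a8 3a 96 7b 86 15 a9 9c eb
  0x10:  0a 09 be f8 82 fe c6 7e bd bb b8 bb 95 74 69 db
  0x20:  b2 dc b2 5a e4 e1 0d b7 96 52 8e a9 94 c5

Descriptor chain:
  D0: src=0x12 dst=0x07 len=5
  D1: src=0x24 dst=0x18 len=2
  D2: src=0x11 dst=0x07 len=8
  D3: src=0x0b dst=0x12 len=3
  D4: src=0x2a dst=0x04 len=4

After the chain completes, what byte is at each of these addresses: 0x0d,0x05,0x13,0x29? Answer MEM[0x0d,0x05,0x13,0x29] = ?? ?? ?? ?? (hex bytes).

[0] 0x12->0x07 len=5 : be f8 82 fe c6
[1] 0x24->0x18 len=2 : e4 e1
[2] 0x11->0x07 len=8 : 09 be f8 82 fe c6 7e e4
[3] 0x0b->0x12 len=3 : fe c6 7e
[4] 0x2a->0x04 len=4 : 8e a9 94 c5
query mem[0x0d]=0x7e, mem[0x05]=0xa9, mem[0x13]=0xc6, mem[0x29]=0x52

MEM[0x0d,0x05,0x13,0x29] = 7e a9 c6 52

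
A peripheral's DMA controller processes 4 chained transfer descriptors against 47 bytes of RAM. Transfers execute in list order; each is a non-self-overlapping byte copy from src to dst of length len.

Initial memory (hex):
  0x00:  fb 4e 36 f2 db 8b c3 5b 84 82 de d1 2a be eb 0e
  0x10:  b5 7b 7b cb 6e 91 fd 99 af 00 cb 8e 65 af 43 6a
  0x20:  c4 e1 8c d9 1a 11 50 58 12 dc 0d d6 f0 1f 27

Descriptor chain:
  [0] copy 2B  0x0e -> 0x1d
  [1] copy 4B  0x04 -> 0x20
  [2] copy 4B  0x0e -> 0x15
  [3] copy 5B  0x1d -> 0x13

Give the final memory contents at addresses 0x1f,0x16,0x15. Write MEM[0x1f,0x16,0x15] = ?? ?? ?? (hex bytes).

MEM[0x1f,0x16,0x15] = 6a db 6a

#0 dst[0x1d+2] := {0xeb,0x0e}
#1 dst[0x20+4] := {0xdb,0x8b,0xc3,0x5b}
#2 dst[0x15+4] := {0xeb,0x0e,0xb5,0x7b}
#3 dst[0x13+5] := {0xeb,0x0e,0x6a,0xdb,0x8b}
query mem[0x1f]=0x6a, mem[0x16]=0xdb, mem[0x15]=0x6a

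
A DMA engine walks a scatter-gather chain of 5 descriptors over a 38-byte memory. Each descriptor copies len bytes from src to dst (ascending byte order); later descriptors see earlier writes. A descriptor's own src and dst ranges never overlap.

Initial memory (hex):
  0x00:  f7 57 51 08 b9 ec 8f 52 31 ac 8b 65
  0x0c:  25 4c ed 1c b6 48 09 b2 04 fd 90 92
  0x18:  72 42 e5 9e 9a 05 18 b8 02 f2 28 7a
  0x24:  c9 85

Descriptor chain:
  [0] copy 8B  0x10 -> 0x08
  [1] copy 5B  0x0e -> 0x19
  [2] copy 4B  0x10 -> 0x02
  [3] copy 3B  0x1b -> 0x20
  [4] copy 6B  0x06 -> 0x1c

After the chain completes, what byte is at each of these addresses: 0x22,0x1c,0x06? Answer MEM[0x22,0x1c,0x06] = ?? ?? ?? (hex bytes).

[0] 0x10->0x08 len=8 : b6 48 09 b2 04 fd 90 92
[1] 0x0e->0x19 len=5 : 90 92 b6 48 09
[2] 0x10->0x02 len=4 : b6 48 09 b2
[3] 0x1b->0x20 len=3 : b6 48 09
[4] 0x06->0x1c len=6 : 8f 52 b6 48 09 b2
query mem[0x22]=0x09, mem[0x1c]=0x8f, mem[0x06]=0x8f

MEM[0x22,0x1c,0x06] = 09 8f 8f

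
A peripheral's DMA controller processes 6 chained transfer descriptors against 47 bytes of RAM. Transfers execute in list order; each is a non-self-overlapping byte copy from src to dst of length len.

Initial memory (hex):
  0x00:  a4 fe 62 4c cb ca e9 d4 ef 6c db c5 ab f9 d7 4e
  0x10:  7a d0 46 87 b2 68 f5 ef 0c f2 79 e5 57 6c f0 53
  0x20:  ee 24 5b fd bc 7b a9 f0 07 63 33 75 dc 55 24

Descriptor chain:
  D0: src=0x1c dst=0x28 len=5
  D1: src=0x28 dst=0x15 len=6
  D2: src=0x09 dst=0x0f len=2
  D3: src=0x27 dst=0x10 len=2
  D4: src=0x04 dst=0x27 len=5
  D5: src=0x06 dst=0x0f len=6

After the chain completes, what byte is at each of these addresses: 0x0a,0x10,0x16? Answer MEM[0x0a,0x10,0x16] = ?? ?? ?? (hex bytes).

MEM[0x0a,0x10,0x16] = db d4 6c

D0: mem[0x28..0x2c] <- [57 6c f0 53 ee]
D1: mem[0x15..0x1a] <- [57 6c f0 53 ee 55]
D2: mem[0x0f..0x10] <- [6c db]
D3: mem[0x10..0x11] <- [f0 57]
D4: mem[0x27..0x2b] <- [cb ca e9 d4 ef]
D5: mem[0x0f..0x14] <- [e9 d4 ef 6c db c5]
query mem[0x0a]=0xdb, mem[0x10]=0xd4, mem[0x16]=0x6c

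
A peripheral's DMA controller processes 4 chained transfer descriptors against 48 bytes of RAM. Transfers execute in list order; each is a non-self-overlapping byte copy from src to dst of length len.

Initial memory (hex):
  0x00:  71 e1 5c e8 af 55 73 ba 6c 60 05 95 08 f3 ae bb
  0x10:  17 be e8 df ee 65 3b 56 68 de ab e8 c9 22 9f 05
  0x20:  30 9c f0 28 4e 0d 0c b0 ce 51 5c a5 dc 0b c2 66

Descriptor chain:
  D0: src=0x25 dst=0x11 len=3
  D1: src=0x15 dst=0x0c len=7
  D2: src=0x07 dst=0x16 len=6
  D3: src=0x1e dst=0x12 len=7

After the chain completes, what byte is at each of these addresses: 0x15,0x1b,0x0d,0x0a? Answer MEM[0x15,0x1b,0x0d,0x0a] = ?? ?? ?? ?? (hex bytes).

[0] 0x25->0x11 len=3 : 0d 0c b0
[1] 0x15->0x0c len=7 : 65 3b 56 68 de ab e8
[2] 0x07->0x16 len=6 : ba 6c 60 05 95 65
[3] 0x1e->0x12 len=7 : 9f 05 30 9c f0 28 4e
query mem[0x15]=0x9c, mem[0x1b]=0x65, mem[0x0d]=0x3b, mem[0x0a]=0x05

MEM[0x15,0x1b,0x0d,0x0a] = 9c 65 3b 05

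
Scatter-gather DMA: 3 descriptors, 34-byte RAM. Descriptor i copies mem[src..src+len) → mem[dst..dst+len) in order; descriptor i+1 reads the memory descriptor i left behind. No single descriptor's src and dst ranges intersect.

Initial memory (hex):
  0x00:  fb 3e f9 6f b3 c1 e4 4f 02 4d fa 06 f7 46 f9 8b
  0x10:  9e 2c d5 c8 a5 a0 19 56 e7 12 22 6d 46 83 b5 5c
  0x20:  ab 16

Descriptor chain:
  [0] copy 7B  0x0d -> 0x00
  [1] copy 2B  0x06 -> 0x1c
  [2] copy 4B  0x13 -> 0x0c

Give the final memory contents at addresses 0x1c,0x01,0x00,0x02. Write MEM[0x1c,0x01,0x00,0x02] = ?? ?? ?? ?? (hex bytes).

[0] 0x0d->0x00 len=7 : 46 f9 8b 9e 2c d5 c8
[1] 0x06->0x1c len=2 : c8 4f
[2] 0x13->0x0c len=4 : c8 a5 a0 19
query mem[0x1c]=0xc8, mem[0x01]=0xf9, mem[0x00]=0x46, mem[0x02]=0x8b

MEM[0x1c,0x01,0x00,0x02] = c8 f9 46 8b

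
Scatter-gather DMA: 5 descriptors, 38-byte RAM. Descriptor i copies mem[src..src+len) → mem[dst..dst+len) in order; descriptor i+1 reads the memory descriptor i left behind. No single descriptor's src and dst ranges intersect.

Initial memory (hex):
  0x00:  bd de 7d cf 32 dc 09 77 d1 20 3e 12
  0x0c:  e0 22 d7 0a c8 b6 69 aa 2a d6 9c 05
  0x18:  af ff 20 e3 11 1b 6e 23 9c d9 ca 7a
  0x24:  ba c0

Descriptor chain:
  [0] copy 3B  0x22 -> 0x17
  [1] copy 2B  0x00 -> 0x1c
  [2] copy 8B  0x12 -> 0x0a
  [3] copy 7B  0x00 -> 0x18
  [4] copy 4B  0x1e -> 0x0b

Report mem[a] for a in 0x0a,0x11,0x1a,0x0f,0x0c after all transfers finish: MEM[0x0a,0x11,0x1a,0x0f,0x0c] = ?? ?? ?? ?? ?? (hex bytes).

#0 dst[0x17+3] := {0xca,0x7a,0xba}
#1 dst[0x1c+2] := {0xbd,0xde}
#2 dst[0x0a+8] := {0x69,0xaa,0x2a,0xd6,0x9c,0xca,0x7a,0xba}
#3 dst[0x18+7] := {0xbd,0xde,0x7d,0xcf,0x32,0xdc,0x09}
#4 dst[0x0b+4] := {0x09,0x23,0x9c,0xd9}
query mem[0x0a]=0x69, mem[0x11]=0xba, mem[0x1a]=0x7d, mem[0x0f]=0xca, mem[0x0c]=0x23

MEM[0x0a,0x11,0x1a,0x0f,0x0c] = 69 ba 7d ca 23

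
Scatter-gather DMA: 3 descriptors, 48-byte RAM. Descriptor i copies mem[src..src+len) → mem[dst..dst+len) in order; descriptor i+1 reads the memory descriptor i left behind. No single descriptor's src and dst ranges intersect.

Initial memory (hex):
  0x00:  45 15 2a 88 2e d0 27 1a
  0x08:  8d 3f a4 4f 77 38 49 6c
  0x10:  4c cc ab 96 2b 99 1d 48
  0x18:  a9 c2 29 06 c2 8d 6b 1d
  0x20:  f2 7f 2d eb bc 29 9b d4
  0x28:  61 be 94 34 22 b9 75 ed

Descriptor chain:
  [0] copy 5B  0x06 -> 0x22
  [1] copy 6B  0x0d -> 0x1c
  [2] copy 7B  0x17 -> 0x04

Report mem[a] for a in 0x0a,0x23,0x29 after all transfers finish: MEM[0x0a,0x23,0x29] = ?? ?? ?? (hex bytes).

MEM[0x0a,0x23,0x29] = 49 1a be

D0: mem[0x22..0x26] <- [27 1a 8d 3f a4]
D1: mem[0x1c..0x21] <- [38 49 6c 4c cc ab]
D2: mem[0x04..0x0a] <- [48 a9 c2 29 06 38 49]
query mem[0x0a]=0x49, mem[0x23]=0x1a, mem[0x29]=0xbe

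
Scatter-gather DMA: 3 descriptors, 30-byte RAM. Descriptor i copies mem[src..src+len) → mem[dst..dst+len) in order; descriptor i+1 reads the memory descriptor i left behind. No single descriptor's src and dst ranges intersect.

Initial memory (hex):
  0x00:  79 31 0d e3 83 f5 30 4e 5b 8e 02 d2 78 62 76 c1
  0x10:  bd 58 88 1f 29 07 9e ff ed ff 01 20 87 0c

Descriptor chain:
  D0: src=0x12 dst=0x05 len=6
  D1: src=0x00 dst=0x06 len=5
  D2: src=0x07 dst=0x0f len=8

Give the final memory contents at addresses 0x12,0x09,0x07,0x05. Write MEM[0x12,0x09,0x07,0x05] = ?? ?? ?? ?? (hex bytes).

  after D0: wrote 6B at 0x05 = 881f29079eff
  after D1: wrote 5B at 0x06 = 79310de383
  after D2: wrote 8B at 0x0f = 310de383d2786276
query mem[0x12]=0x83, mem[0x09]=0xe3, mem[0x07]=0x31, mem[0x05]=0x88

MEM[0x12,0x09,0x07,0x05] = 83 e3 31 88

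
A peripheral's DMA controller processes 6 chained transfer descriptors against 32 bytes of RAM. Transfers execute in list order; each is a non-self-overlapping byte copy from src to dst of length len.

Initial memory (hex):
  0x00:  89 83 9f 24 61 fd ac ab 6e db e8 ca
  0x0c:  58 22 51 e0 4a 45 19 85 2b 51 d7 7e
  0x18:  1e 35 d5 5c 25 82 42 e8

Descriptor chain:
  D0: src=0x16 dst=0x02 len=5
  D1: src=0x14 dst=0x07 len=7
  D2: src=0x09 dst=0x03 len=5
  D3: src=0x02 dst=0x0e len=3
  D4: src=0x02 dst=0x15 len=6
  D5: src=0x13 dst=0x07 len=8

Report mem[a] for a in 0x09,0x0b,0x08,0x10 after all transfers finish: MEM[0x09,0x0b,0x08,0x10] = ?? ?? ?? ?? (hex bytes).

MEM[0x09,0x0b,0x08,0x10] = d7 7e 2b 7e

  after D0: wrote 5B at 0x02 = d77e1e35d5
  after D1: wrote 7B at 0x07 = 2b51d77e1e35d5
  after D2: wrote 5B at 0x03 = d77e1e35d5
  after D3: wrote 3B at 0x0e = d7d77e
  after D4: wrote 6B at 0x15 = d7d77e1e35d5
  after D5: wrote 8B at 0x07 = 852bd7d77e1e35d5
query mem[0x09]=0xd7, mem[0x0b]=0x7e, mem[0x08]=0x2b, mem[0x10]=0x7e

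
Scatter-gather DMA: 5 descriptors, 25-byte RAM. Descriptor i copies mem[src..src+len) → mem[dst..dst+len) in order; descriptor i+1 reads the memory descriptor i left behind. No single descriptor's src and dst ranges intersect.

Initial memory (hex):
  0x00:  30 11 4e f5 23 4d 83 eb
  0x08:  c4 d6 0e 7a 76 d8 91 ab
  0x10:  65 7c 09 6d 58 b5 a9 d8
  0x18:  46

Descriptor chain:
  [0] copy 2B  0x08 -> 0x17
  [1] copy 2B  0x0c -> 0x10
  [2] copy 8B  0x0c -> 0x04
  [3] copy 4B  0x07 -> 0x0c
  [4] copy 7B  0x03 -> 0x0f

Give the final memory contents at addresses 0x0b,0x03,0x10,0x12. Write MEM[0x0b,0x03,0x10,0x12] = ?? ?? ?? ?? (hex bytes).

  after D0: wrote 2B at 0x17 = c4d6
  after D1: wrote 2B at 0x10 = 76d8
  after D2: wrote 8B at 0x04 = 76d891ab76d8096d
  after D3: wrote 4B at 0x0c = ab76d809
  after D4: wrote 7B at 0x0f = f576d891ab76d8
query mem[0x0b]=0x6d, mem[0x03]=0xf5, mem[0x10]=0x76, mem[0x12]=0x91

MEM[0x0b,0x03,0x10,0x12] = 6d f5 76 91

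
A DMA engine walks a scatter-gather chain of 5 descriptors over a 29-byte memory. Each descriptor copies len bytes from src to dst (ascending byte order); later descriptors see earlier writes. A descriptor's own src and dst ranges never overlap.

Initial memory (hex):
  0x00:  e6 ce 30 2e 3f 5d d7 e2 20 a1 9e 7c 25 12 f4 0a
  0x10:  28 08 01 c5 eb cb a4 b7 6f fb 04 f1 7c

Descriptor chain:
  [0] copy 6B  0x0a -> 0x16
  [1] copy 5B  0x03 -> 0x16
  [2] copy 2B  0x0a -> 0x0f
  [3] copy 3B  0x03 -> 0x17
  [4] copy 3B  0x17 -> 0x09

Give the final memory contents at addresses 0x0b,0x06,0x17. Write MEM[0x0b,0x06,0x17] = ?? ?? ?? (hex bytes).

MEM[0x0b,0x06,0x17] = 5d d7 2e

  after D0: wrote 6B at 0x16 = 9e7c2512f40a
  after D1: wrote 5B at 0x16 = 2e3f5dd7e2
  after D2: wrote 2B at 0x0f = 9e7c
  after D3: wrote 3B at 0x17 = 2e3f5d
  after D4: wrote 3B at 0x09 = 2e3f5d
query mem[0x0b]=0x5d, mem[0x06]=0xd7, mem[0x17]=0x2e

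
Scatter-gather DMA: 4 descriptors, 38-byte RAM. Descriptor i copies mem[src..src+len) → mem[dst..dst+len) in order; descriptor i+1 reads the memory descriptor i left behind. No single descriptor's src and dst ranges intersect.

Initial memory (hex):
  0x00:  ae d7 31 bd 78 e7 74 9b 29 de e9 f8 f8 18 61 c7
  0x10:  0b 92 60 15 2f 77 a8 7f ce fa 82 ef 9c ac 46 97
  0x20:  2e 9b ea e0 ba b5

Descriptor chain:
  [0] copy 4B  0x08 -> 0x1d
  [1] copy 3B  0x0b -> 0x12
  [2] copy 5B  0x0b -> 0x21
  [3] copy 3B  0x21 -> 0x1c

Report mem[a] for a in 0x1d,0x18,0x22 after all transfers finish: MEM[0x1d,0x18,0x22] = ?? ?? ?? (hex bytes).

MEM[0x1d,0x18,0x22] = f8 ce f8

#0 dst[0x1d+4] := {0x29,0xde,0xe9,0xf8}
#1 dst[0x12+3] := {0xf8,0xf8,0x18}
#2 dst[0x21+5] := {0xf8,0xf8,0x18,0x61,0xc7}
#3 dst[0x1c+3] := {0xf8,0xf8,0x18}
query mem[0x1d]=0xf8, mem[0x18]=0xce, mem[0x22]=0xf8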